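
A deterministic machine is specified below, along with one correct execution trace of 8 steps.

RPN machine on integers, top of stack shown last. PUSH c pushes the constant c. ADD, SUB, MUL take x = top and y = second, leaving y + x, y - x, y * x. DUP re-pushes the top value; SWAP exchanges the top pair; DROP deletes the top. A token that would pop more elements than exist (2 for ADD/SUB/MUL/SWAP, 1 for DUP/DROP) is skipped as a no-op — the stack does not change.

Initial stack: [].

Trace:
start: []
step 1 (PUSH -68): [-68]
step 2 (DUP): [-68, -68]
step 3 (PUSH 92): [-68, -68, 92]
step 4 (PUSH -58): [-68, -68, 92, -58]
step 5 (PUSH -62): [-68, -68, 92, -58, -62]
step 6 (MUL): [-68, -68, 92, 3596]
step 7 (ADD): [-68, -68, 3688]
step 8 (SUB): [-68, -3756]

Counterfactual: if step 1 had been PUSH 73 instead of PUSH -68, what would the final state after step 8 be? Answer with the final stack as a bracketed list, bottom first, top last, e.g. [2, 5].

[73, -3615]

(re-executing from step 1 with the substitution; state before step 1: [])
step 1 (PUSH 73): [73]
step 2 (DUP): [73, 73]
step 3 (PUSH 92): [73, 73, 92]
step 4 (PUSH -58): [73, 73, 92, -58]
step 5 (PUSH -62): [73, 73, 92, -58, -62]
step 6 (MUL): [73, 73, 92, 3596]
step 7 (ADD): [73, 73, 3688]
step 8 (SUB): [73, -3615]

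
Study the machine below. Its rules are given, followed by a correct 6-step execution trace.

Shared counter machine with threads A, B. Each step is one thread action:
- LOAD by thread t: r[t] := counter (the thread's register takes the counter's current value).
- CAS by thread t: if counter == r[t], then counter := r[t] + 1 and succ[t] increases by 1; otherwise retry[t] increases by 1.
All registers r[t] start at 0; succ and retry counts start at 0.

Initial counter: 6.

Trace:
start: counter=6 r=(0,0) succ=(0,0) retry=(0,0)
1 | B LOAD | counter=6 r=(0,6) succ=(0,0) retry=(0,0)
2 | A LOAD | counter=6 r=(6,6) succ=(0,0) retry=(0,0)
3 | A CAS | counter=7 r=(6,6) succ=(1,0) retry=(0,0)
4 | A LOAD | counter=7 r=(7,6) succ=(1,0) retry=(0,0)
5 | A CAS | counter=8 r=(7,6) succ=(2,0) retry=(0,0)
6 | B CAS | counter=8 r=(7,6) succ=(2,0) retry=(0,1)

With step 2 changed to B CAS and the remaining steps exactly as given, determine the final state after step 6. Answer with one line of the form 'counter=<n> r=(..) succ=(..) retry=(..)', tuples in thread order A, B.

(re-executing from step 2 with the substitution; state before step 2: counter=6 r=(0,6) succ=(0,0) retry=(0,0))
2 | B CAS | counter=7 r=(0,6) succ=(0,1) retry=(0,0)
3 | A CAS | counter=7 r=(0,6) succ=(0,1) retry=(1,0)
4 | A LOAD | counter=7 r=(7,6) succ=(0,1) retry=(1,0)
5 | A CAS | counter=8 r=(7,6) succ=(1,1) retry=(1,0)
6 | B CAS | counter=8 r=(7,6) succ=(1,1) retry=(1,1)

counter=8 r=(7,6) succ=(1,1) retry=(1,1)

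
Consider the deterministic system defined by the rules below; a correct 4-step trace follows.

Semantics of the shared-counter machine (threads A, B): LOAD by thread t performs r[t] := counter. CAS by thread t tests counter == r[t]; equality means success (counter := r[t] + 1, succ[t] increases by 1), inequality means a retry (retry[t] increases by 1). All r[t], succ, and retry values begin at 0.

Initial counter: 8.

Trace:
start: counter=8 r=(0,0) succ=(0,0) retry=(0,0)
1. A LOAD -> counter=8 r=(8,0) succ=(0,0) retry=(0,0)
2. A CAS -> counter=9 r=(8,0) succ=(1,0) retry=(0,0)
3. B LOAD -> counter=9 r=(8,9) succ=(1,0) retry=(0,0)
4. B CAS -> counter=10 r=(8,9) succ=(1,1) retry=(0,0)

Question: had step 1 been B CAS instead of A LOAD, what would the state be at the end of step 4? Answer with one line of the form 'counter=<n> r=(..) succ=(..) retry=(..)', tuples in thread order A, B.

(re-executing from step 1 with the substitution; state before step 1: counter=8 r=(0,0) succ=(0,0) retry=(0,0))
1. B CAS -> counter=8 r=(0,0) succ=(0,0) retry=(0,1)
2. A CAS -> counter=8 r=(0,0) succ=(0,0) retry=(1,1)
3. B LOAD -> counter=8 r=(0,8) succ=(0,0) retry=(1,1)
4. B CAS -> counter=9 r=(0,8) succ=(0,1) retry=(1,1)

counter=9 r=(0,8) succ=(0,1) retry=(1,1)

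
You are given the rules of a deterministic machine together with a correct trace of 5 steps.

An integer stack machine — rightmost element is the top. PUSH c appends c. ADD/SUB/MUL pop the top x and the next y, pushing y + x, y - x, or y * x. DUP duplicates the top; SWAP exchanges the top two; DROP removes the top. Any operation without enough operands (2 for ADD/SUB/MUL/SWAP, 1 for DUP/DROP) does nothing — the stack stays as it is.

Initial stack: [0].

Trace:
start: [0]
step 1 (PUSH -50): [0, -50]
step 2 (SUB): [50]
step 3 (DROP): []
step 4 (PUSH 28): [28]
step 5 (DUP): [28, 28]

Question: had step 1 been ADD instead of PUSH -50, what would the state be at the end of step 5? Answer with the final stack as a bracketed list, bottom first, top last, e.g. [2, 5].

(re-executing from step 1 with the substitution; state before step 1: [0])
step 1 (ADD): [0]
step 2 (SUB): [0]
step 3 (DROP): []
step 4 (PUSH 28): [28]
step 5 (DUP): [28, 28]

[28, 28]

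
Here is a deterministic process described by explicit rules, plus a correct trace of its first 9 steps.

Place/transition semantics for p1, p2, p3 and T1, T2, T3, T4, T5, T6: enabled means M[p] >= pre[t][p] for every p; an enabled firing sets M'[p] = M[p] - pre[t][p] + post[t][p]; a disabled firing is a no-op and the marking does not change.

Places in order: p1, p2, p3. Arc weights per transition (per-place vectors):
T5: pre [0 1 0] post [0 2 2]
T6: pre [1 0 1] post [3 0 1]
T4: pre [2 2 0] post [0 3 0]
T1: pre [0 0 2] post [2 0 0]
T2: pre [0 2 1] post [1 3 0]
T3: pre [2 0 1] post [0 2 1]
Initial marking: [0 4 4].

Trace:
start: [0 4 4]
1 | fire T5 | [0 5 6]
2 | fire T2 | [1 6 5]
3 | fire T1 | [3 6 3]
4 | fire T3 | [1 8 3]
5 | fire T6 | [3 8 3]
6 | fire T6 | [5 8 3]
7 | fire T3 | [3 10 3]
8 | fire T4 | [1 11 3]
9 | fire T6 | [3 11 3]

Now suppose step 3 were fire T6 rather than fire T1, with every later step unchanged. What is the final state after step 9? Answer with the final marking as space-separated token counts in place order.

3 11 5

(re-executing from step 3 with the substitution; state before step 3: [1 6 5])
3 | fire T6 | [3 6 5]
4 | fire T3 | [1 8 5]
5 | fire T6 | [3 8 5]
6 | fire T6 | [5 8 5]
7 | fire T3 | [3 10 5]
8 | fire T4 | [1 11 5]
9 | fire T6 | [3 11 5]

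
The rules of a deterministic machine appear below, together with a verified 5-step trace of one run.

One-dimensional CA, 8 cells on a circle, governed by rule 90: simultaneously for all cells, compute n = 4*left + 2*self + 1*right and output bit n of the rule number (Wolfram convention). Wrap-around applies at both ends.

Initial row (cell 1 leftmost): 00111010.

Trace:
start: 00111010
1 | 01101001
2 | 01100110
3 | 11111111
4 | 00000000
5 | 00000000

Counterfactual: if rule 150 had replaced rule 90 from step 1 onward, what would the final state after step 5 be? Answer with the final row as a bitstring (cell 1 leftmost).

(re-executing steps 1..5 under rule 150; state before step 1: 00111010)
1 | 01010011
2 | 01011100
3 | 11001010
4 | 00111010
5 | 01010011

01010011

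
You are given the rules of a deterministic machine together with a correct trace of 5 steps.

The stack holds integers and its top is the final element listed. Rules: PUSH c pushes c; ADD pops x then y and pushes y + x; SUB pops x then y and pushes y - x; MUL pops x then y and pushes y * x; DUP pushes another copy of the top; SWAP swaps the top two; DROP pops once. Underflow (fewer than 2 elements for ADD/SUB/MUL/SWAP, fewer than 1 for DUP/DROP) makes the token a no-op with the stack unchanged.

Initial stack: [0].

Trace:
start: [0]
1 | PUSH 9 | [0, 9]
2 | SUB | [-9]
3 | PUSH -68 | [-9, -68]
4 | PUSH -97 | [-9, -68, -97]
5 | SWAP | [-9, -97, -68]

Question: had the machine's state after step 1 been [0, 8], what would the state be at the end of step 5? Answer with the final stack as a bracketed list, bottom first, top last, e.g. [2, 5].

[-8, -97, -68]

state after step 1 := [0, 8]
2 | SUB | [-8]
3 | PUSH -68 | [-8, -68]
4 | PUSH -97 | [-8, -68, -97]
5 | SWAP | [-8, -97, -68]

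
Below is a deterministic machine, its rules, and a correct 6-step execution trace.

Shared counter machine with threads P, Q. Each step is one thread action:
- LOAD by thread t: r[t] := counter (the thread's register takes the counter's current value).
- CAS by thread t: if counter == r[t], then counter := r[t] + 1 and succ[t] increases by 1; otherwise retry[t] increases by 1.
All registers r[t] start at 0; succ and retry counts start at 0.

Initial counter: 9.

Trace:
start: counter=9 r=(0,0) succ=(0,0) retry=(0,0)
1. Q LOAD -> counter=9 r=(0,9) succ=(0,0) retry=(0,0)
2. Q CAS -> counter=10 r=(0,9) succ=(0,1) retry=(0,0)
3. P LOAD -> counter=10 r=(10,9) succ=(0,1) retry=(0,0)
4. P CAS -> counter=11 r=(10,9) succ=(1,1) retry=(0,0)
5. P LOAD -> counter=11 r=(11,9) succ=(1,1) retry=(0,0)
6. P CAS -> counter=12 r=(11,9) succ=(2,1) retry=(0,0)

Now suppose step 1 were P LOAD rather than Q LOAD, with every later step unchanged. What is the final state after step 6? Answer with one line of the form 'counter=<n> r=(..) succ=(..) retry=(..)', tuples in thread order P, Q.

counter=11 r=(10,0) succ=(2,0) retry=(0,1)

(re-executing from step 1 with the substitution; state before step 1: counter=9 r=(0,0) succ=(0,0) retry=(0,0))
1. P LOAD -> counter=9 r=(9,0) succ=(0,0) retry=(0,0)
2. Q CAS -> counter=9 r=(9,0) succ=(0,0) retry=(0,1)
3. P LOAD -> counter=9 r=(9,0) succ=(0,0) retry=(0,1)
4. P CAS -> counter=10 r=(9,0) succ=(1,0) retry=(0,1)
5. P LOAD -> counter=10 r=(10,0) succ=(1,0) retry=(0,1)
6. P CAS -> counter=11 r=(10,0) succ=(2,0) retry=(0,1)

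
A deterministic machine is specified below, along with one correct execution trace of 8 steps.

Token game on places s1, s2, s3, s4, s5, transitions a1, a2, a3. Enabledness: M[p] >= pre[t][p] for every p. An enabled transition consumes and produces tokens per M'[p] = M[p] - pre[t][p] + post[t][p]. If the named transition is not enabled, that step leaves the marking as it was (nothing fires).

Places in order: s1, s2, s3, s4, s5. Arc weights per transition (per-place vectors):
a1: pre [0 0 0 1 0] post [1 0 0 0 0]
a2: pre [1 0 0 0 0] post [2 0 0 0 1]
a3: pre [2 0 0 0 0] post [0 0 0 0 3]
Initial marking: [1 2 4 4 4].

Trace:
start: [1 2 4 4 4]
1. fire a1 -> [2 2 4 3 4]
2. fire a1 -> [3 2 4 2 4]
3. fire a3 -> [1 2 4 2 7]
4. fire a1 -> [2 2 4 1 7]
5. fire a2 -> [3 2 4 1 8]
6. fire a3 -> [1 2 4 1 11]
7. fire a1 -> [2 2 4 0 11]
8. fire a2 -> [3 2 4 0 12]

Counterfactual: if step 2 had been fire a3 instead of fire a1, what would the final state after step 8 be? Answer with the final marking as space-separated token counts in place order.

(re-executing from step 2 with the substitution; state before step 2: [2 2 4 3 4])
2. fire a3 -> [0 2 4 3 7]
3. fire a3 -> [0 2 4 3 7]
4. fire a1 -> [1 2 4 2 7]
5. fire a2 -> [2 2 4 2 8]
6. fire a3 -> [0 2 4 2 11]
7. fire a1 -> [1 2 4 1 11]
8. fire a2 -> [2 2 4 1 12]

2 2 4 1 12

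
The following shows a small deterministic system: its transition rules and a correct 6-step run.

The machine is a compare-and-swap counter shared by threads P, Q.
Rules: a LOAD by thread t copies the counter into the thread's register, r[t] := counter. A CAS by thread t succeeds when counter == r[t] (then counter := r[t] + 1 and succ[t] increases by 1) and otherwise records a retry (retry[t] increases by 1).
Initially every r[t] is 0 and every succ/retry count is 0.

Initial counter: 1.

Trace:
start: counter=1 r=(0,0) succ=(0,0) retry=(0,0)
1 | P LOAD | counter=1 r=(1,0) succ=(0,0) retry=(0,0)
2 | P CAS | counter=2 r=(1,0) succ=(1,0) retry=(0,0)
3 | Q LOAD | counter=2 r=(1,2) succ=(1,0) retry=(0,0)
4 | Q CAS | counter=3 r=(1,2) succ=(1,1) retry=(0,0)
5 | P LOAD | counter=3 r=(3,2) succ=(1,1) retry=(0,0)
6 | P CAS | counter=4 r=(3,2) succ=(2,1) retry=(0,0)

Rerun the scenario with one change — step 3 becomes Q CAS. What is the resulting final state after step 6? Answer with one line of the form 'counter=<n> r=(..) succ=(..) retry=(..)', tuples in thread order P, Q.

(re-executing from step 3 with the substitution; state before step 3: counter=2 r=(1,0) succ=(1,0) retry=(0,0))
3 | Q CAS | counter=2 r=(1,0) succ=(1,0) retry=(0,1)
4 | Q CAS | counter=2 r=(1,0) succ=(1,0) retry=(0,2)
5 | P LOAD | counter=2 r=(2,0) succ=(1,0) retry=(0,2)
6 | P CAS | counter=3 r=(2,0) succ=(2,0) retry=(0,2)

counter=3 r=(2,0) succ=(2,0) retry=(0,2)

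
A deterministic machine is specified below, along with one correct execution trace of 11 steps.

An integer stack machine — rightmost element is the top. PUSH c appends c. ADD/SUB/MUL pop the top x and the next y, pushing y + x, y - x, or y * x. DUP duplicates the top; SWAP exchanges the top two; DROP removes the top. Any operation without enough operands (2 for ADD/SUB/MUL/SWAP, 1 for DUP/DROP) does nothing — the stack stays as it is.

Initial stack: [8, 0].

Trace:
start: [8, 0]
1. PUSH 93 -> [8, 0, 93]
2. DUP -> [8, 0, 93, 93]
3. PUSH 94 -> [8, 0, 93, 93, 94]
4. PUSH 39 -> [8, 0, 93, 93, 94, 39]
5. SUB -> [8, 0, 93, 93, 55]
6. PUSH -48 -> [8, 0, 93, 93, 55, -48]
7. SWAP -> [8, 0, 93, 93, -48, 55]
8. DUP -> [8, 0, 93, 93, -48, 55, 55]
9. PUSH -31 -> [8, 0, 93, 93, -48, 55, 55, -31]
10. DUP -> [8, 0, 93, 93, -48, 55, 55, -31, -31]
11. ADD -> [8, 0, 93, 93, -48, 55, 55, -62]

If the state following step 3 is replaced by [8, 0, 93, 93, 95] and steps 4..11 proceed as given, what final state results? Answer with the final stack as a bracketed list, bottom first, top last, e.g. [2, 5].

[8, 0, 93, 93, -48, 56, 56, -62]

state after step 3 := [8, 0, 93, 93, 95]
4. PUSH 39 -> [8, 0, 93, 93, 95, 39]
5. SUB -> [8, 0, 93, 93, 56]
6. PUSH -48 -> [8, 0, 93, 93, 56, -48]
7. SWAP -> [8, 0, 93, 93, -48, 56]
8. DUP -> [8, 0, 93, 93, -48, 56, 56]
9. PUSH -31 -> [8, 0, 93, 93, -48, 56, 56, -31]
10. DUP -> [8, 0, 93, 93, -48, 56, 56, -31, -31]
11. ADD -> [8, 0, 93, 93, -48, 56, 56, -62]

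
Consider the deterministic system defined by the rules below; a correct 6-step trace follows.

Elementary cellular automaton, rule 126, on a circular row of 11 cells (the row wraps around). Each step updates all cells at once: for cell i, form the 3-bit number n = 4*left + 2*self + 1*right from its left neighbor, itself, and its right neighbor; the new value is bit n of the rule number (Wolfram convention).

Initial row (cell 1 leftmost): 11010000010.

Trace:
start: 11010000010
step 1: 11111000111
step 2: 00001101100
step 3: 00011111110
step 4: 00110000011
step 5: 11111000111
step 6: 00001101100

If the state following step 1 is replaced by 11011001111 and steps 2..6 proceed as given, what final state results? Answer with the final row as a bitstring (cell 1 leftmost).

01111111000

state after step 1 := 11011001111
step 2: 01111111000
step 3: 11000001100
step 4: 11100011111
step 5: 00110110000
step 6: 01111111000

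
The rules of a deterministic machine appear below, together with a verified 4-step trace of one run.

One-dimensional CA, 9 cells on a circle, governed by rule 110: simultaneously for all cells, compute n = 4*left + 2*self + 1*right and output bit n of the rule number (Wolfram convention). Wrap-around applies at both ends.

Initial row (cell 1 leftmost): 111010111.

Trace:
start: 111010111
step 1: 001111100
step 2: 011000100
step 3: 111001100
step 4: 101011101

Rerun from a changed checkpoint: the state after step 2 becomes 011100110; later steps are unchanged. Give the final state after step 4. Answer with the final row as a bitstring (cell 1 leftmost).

state after step 2 := 011100110
step 3: 110101110
step 4: 111111011

111111011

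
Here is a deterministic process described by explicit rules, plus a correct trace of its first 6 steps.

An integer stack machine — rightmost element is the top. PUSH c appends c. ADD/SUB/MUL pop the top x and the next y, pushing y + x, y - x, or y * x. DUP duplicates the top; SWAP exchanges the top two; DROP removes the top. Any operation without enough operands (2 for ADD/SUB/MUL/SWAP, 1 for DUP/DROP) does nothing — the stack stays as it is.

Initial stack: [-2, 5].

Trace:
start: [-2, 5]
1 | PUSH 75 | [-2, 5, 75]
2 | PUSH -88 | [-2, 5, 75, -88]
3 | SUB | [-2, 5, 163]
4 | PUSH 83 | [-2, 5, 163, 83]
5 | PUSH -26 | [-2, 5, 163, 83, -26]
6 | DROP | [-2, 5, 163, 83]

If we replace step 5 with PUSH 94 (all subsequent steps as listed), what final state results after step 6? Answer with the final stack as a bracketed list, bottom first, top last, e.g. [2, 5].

[-2, 5, 163, 83]

(re-executing from step 5 with the substitution; state before step 5: [-2, 5, 163, 83])
5 | PUSH 94 | [-2, 5, 163, 83, 94]
6 | DROP | [-2, 5, 163, 83]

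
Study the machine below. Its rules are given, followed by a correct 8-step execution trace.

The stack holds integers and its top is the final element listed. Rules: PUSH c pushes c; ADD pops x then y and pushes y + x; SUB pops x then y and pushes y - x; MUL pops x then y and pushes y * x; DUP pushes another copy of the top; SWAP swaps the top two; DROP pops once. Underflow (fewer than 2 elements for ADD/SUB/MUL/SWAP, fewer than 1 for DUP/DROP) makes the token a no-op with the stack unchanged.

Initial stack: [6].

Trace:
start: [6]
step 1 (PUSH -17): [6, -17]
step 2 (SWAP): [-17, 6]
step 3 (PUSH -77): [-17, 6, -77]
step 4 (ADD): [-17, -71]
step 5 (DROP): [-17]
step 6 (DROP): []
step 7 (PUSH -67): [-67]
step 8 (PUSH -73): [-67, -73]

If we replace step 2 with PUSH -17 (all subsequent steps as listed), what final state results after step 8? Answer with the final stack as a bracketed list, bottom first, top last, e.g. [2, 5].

[6, -67, -73]

(re-executing from step 2 with the substitution; state before step 2: [6, -17])
step 2 (PUSH -17): [6, -17, -17]
step 3 (PUSH -77): [6, -17, -17, -77]
step 4 (ADD): [6, -17, -94]
step 5 (DROP): [6, -17]
step 6 (DROP): [6]
step 7 (PUSH -67): [6, -67]
step 8 (PUSH -73): [6, -67, -73]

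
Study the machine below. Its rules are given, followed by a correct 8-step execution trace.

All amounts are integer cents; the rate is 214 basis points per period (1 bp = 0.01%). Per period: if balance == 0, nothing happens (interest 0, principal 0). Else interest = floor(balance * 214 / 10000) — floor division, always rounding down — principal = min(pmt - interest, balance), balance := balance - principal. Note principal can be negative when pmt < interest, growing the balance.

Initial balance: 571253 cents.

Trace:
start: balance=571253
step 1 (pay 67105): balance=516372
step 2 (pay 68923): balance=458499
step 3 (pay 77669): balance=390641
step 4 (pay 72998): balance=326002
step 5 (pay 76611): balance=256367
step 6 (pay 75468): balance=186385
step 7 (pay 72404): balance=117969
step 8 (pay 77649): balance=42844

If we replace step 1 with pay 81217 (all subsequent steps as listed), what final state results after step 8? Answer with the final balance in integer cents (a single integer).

26477

(re-executing from step 1 with the substitution; state before step 1: balance=571253)
step 1 (pay 81217): balance=502260
step 2 (pay 68923): balance=444085
step 3 (pay 77669): balance=375919
step 4 (pay 72998): balance=310965
step 5 (pay 76611): balance=241008
step 6 (pay 75468): balance=170697
step 7 (pay 72404): balance=101945
step 8 (pay 77649): balance=26477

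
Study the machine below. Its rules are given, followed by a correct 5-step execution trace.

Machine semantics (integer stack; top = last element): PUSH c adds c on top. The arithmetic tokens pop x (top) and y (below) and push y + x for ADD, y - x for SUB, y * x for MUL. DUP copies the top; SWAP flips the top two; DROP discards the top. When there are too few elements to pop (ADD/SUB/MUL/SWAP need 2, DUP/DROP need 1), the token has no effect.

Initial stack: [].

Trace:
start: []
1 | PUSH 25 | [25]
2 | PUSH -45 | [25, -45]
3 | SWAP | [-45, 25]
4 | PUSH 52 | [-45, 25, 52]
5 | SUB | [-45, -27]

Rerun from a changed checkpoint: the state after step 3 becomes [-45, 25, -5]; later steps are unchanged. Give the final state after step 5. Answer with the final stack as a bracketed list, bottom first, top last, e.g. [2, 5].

state after step 3 := [-45, 25, -5]
4 | PUSH 52 | [-45, 25, -5, 52]
5 | SUB | [-45, 25, -57]

[-45, 25, -57]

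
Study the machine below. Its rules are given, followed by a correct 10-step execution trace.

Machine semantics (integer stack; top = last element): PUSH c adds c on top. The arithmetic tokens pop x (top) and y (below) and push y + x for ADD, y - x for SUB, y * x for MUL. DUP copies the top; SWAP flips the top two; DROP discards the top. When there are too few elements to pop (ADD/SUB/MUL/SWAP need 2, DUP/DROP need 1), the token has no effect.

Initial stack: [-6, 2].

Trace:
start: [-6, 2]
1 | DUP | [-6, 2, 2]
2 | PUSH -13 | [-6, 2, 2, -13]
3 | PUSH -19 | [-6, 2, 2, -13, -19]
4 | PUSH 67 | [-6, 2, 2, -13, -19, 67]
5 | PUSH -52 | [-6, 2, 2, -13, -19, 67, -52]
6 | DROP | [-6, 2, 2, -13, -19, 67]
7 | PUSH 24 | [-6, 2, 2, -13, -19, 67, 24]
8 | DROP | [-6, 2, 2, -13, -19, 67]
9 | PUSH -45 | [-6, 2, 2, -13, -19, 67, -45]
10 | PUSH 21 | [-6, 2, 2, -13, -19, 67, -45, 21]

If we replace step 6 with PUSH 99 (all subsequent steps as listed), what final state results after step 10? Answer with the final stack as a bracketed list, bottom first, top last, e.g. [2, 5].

(re-executing from step 6 with the substitution; state before step 6: [-6, 2, 2, -13, -19, 67, -52])
6 | PUSH 99 | [-6, 2, 2, -13, -19, 67, -52, 99]
7 | PUSH 24 | [-6, 2, 2, -13, -19, 67, -52, 99, 24]
8 | DROP | [-6, 2, 2, -13, -19, 67, -52, 99]
9 | PUSH -45 | [-6, 2, 2, -13, -19, 67, -52, 99, -45]
10 | PUSH 21 | [-6, 2, 2, -13, -19, 67, -52, 99, -45, 21]

[-6, 2, 2, -13, -19, 67, -52, 99, -45, 21]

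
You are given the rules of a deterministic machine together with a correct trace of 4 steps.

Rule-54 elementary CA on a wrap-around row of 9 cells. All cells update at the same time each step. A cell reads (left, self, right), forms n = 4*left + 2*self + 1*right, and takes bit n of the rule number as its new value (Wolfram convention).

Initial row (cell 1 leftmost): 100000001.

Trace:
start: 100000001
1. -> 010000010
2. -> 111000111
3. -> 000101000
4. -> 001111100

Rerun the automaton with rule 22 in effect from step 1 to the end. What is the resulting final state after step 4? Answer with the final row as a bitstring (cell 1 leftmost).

(re-executing steps 1..4 under rule 22; state before step 1: 100000001)
1. -> 010000010
2. -> 111000111
3. -> 000101000
4. -> 001101100

001101100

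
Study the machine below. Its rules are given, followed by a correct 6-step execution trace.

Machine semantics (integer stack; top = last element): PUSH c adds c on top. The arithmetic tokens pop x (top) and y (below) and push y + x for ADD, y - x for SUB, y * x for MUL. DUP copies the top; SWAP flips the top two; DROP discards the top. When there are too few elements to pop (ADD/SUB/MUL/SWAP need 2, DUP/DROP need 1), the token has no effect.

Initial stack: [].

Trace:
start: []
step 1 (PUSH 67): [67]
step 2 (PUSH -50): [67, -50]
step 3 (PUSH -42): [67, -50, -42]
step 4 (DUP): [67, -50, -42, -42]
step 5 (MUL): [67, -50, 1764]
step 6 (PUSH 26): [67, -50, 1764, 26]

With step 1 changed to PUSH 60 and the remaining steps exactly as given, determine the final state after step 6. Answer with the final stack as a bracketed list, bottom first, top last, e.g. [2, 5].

[60, -50, 1764, 26]

(re-executing from step 1 with the substitution; state before step 1: [])
step 1 (PUSH 60): [60]
step 2 (PUSH -50): [60, -50]
step 3 (PUSH -42): [60, -50, -42]
step 4 (DUP): [60, -50, -42, -42]
step 5 (MUL): [60, -50, 1764]
step 6 (PUSH 26): [60, -50, 1764, 26]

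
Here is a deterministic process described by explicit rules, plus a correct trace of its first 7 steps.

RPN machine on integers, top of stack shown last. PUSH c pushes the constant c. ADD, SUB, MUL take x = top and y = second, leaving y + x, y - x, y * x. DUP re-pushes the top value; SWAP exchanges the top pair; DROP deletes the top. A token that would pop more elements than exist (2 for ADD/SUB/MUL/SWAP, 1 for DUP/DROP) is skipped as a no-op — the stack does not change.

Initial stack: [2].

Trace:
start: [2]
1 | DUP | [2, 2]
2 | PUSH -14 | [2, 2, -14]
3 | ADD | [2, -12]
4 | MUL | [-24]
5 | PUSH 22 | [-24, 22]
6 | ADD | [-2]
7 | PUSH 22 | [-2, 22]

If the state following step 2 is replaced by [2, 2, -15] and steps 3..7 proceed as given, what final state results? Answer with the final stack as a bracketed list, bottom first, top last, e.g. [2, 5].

state after step 2 := [2, 2, -15]
3 | ADD | [2, -13]
4 | MUL | [-26]
5 | PUSH 22 | [-26, 22]
6 | ADD | [-4]
7 | PUSH 22 | [-4, 22]

[-4, 22]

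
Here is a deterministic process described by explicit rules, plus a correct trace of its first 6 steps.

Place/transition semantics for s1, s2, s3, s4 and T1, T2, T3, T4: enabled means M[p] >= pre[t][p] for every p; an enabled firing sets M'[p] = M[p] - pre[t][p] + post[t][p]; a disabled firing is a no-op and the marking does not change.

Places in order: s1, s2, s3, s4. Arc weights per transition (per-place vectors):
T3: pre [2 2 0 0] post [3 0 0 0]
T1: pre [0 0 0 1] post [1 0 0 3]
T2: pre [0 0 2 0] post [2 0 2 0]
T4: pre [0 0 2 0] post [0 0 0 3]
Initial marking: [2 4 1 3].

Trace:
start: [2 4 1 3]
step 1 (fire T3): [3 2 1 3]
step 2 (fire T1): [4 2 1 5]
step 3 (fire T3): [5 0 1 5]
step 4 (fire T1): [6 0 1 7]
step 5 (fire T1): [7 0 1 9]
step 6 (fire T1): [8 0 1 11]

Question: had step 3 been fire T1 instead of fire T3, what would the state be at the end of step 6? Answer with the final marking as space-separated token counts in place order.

8 2 1 13

(re-executing from step 3 with the substitution; state before step 3: [4 2 1 5])
step 3 (fire T1): [5 2 1 7]
step 4 (fire T1): [6 2 1 9]
step 5 (fire T1): [7 2 1 11]
step 6 (fire T1): [8 2 1 13]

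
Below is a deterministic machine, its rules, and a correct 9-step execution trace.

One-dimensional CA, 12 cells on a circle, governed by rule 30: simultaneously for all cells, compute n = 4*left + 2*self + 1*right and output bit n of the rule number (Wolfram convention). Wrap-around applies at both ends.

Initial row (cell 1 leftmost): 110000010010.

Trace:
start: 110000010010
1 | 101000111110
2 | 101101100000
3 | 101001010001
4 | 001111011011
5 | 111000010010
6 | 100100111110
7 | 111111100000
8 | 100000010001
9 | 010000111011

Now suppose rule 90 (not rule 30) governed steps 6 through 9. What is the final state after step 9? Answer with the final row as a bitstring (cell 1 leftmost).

(re-executing steps 6..9 under rule 90; state before step 6: 111000010010)
6 | 101100101100
7 | 001111001111
8 | 111001111001
9 | 001111001111

001111001111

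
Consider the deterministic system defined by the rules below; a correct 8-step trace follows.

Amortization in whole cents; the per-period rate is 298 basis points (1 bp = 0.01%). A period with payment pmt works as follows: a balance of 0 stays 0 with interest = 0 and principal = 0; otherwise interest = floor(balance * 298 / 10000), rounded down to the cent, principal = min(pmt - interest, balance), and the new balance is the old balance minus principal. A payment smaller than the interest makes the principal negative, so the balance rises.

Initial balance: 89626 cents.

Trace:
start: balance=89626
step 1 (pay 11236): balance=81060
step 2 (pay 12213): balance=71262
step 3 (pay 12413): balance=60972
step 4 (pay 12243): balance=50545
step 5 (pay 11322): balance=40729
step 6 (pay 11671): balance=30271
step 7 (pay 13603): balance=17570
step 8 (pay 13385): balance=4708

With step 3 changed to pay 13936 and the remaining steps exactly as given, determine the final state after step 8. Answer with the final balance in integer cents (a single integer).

(re-executing from step 3 with the substitution; state before step 3: balance=71262)
step 3 (pay 13936): balance=59449
step 4 (pay 12243): balance=48977
step 5 (pay 11322): balance=39114
step 6 (pay 11671): balance=28608
step 7 (pay 13603): balance=15857
step 8 (pay 13385): balance=2944

2944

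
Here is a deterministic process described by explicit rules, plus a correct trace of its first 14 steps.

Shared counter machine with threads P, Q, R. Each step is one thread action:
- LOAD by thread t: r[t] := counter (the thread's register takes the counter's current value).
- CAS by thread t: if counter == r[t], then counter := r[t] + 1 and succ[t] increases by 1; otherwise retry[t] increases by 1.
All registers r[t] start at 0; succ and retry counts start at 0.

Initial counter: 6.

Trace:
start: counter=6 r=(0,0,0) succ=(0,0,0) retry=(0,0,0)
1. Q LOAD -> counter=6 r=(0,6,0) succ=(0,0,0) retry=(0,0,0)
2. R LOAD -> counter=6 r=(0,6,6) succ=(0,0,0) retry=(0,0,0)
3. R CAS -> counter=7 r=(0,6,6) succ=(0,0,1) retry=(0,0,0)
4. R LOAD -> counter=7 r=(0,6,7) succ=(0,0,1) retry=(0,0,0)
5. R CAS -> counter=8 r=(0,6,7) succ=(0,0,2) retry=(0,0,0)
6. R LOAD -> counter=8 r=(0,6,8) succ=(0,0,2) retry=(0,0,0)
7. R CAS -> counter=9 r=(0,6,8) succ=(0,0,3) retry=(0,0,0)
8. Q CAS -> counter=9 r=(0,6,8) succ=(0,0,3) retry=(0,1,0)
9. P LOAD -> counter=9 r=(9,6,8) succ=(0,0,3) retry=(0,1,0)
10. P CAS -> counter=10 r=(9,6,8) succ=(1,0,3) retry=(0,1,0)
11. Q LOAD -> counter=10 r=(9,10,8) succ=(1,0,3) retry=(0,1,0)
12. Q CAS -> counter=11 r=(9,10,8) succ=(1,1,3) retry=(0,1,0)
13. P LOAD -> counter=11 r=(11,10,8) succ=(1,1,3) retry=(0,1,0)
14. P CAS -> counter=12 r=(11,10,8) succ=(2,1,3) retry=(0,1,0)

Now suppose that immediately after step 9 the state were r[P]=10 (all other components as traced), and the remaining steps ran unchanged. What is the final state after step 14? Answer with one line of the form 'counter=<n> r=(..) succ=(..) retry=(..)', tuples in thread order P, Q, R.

state after step 9 := counter=9 r=(10,6,8) succ=(0,0,3) retry=(0,1,0)
10. P CAS -> counter=9 r=(10,6,8) succ=(0,0,3) retry=(1,1,0)
11. Q LOAD -> counter=9 r=(10,9,8) succ=(0,0,3) retry=(1,1,0)
12. Q CAS -> counter=10 r=(10,9,8) succ=(0,1,3) retry=(1,1,0)
13. P LOAD -> counter=10 r=(10,9,8) succ=(0,1,3) retry=(1,1,0)
14. P CAS -> counter=11 r=(10,9,8) succ=(1,1,3) retry=(1,1,0)

counter=11 r=(10,9,8) succ=(1,1,3) retry=(1,1,0)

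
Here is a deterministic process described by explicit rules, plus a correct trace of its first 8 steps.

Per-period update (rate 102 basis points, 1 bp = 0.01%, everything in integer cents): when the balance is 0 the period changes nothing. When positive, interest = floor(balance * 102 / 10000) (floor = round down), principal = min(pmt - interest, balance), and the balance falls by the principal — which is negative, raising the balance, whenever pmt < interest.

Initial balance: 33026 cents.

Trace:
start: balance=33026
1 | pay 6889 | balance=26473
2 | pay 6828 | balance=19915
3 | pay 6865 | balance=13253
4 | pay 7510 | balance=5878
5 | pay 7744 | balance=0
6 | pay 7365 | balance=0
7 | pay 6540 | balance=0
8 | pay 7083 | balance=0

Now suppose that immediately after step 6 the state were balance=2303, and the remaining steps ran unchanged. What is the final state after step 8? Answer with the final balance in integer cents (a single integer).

state after step 6 := balance=2303
7 | pay 6540 | balance=0
8 | pay 7083 | balance=0

0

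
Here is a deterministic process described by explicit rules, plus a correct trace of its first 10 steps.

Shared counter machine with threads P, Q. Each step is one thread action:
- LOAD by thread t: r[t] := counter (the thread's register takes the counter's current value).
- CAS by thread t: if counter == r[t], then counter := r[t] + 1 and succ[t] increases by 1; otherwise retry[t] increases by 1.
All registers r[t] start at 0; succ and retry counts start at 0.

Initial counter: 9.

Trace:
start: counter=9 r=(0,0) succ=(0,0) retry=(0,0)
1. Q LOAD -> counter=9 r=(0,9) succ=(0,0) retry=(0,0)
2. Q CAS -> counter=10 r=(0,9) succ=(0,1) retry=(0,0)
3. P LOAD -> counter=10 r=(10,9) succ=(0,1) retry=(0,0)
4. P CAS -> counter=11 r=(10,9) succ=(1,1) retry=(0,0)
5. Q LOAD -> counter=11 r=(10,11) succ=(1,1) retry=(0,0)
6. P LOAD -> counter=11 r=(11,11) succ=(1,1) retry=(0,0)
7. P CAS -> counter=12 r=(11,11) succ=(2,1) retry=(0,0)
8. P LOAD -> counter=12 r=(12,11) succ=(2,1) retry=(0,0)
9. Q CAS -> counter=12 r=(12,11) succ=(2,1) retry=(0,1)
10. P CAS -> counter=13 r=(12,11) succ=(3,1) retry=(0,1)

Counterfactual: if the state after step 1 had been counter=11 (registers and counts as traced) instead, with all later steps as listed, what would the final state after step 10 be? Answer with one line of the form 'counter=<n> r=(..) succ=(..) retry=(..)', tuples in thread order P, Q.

counter=14 r=(13,12) succ=(3,0) retry=(0,2)

state after step 1 := counter=11 r=(0,9) succ=(0,0) retry=(0,0)
2. Q CAS -> counter=11 r=(0,9) succ=(0,0) retry=(0,1)
3. P LOAD -> counter=11 r=(11,9) succ=(0,0) retry=(0,1)
4. P CAS -> counter=12 r=(11,9) succ=(1,0) retry=(0,1)
5. Q LOAD -> counter=12 r=(11,12) succ=(1,0) retry=(0,1)
6. P LOAD -> counter=12 r=(12,12) succ=(1,0) retry=(0,1)
7. P CAS -> counter=13 r=(12,12) succ=(2,0) retry=(0,1)
8. P LOAD -> counter=13 r=(13,12) succ=(2,0) retry=(0,1)
9. Q CAS -> counter=13 r=(13,12) succ=(2,0) retry=(0,2)
10. P CAS -> counter=14 r=(13,12) succ=(3,0) retry=(0,2)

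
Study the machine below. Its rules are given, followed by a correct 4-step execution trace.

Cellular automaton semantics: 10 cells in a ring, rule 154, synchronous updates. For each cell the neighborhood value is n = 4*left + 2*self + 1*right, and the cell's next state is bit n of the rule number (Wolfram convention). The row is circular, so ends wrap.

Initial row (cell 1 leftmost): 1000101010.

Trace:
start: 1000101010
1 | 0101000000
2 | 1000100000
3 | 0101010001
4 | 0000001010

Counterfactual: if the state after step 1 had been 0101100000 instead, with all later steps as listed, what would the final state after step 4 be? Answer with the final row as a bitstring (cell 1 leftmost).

state after step 1 := 0101100000
2 | 1001010000
3 | 0110001001
4 | 0101010110

0101010110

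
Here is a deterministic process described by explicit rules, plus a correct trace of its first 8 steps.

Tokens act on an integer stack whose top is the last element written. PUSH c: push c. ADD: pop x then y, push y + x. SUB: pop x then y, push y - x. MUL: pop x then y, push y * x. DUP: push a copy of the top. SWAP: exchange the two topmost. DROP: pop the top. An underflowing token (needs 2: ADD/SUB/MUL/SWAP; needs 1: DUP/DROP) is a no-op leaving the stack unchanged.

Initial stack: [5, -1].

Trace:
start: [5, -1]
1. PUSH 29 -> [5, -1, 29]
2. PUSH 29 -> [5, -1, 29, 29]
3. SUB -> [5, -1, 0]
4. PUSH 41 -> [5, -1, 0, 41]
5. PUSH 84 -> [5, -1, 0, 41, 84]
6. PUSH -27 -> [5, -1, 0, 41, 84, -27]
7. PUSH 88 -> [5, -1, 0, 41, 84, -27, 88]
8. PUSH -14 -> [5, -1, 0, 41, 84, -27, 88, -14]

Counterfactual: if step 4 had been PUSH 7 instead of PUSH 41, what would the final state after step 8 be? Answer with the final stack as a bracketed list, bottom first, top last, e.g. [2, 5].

(re-executing from step 4 with the substitution; state before step 4: [5, -1, 0])
4. PUSH 7 -> [5, -1, 0, 7]
5. PUSH 84 -> [5, -1, 0, 7, 84]
6. PUSH -27 -> [5, -1, 0, 7, 84, -27]
7. PUSH 88 -> [5, -1, 0, 7, 84, -27, 88]
8. PUSH -14 -> [5, -1, 0, 7, 84, -27, 88, -14]

[5, -1, 0, 7, 84, -27, 88, -14]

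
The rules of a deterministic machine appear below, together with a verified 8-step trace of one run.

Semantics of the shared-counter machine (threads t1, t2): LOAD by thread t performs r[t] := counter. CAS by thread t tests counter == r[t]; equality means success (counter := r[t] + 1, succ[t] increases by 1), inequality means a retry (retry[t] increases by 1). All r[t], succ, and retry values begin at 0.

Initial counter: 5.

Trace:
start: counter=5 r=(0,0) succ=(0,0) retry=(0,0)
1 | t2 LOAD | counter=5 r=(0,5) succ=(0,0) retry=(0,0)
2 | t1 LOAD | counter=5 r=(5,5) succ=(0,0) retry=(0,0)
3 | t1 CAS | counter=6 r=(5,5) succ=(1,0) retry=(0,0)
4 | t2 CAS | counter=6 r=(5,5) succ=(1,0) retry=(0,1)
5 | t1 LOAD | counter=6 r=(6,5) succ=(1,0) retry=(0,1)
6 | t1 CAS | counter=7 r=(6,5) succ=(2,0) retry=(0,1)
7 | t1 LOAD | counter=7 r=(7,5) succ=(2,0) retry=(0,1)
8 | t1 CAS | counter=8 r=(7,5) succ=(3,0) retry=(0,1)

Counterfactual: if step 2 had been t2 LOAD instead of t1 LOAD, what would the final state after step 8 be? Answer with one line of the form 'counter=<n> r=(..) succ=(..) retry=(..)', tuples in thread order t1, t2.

(re-executing from step 2 with the substitution; state before step 2: counter=5 r=(0,5) succ=(0,0) retry=(0,0))
2 | t2 LOAD | counter=5 r=(0,5) succ=(0,0) retry=(0,0)
3 | t1 CAS | counter=5 r=(0,5) succ=(0,0) retry=(1,0)
4 | t2 CAS | counter=6 r=(0,5) succ=(0,1) retry=(1,0)
5 | t1 LOAD | counter=6 r=(6,5) succ=(0,1) retry=(1,0)
6 | t1 CAS | counter=7 r=(6,5) succ=(1,1) retry=(1,0)
7 | t1 LOAD | counter=7 r=(7,5) succ=(1,1) retry=(1,0)
8 | t1 CAS | counter=8 r=(7,5) succ=(2,1) retry=(1,0)

counter=8 r=(7,5) succ=(2,1) retry=(1,0)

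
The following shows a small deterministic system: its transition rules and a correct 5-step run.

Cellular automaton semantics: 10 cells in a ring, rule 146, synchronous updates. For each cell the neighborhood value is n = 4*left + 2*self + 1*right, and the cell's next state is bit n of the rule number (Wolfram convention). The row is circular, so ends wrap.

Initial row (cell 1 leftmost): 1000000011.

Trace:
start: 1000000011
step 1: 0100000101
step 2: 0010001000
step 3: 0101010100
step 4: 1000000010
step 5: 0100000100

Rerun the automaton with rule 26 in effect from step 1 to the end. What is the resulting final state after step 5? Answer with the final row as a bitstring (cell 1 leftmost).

(re-executing steps 1..5 under rule 26; state before step 1: 1000000011)
step 1: 0100000110
step 2: 1010001101
step 3: 0001011001
step 4: 1010010110
step 5: 0001100100

0001100100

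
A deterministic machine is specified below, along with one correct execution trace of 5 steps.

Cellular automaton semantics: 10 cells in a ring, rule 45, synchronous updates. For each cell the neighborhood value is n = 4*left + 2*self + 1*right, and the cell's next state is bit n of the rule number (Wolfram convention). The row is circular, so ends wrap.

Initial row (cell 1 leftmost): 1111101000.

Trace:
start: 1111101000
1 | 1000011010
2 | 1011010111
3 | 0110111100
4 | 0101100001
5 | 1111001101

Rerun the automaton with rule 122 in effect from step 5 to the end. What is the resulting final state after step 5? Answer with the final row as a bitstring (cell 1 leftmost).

1011110010

(re-executing step 5 under rule 122; state before step 5: 0101100001)
5 | 1011110010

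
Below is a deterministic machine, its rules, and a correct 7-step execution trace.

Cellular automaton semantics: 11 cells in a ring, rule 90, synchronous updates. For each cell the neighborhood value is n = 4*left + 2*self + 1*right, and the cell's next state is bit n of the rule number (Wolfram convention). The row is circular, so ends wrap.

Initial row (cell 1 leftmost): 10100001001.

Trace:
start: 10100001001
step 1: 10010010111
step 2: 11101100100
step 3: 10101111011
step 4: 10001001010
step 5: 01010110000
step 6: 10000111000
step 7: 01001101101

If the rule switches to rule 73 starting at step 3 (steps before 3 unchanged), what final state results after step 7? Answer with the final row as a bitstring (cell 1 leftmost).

(re-executing steps 3..7 under rule 73; state before step 3: 11101100100)
step 3: 10101100000
step 4: 00001101110
step 5: 11101101010
step 6: 10101100000
step 7: 00001101110

00001101110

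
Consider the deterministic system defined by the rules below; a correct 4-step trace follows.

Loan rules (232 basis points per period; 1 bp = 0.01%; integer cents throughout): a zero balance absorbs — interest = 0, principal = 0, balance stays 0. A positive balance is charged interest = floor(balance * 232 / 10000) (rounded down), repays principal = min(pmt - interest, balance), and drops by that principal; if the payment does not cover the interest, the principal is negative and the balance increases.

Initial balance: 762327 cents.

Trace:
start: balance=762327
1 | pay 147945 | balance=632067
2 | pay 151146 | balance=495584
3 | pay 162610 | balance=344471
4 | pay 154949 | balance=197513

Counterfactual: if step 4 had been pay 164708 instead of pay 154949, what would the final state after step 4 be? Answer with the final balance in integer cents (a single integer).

187754

(re-executing from step 4 with the substitution; state before step 4: balance=344471)
4 | pay 164708 | balance=187754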